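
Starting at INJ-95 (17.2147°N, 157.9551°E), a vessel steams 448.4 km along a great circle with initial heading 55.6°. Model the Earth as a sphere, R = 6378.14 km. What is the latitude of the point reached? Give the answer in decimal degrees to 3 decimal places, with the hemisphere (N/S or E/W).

19.459°N

δ = d/R = 448.4/6378.14 = 0.070303 rad
φ₂ = arcsin(sin φ₁ cos δ + cos φ₁ sin δ cos θ)
   = arcsin(0.29595·0.99753 + 0.95520·0.07024·0.56497) = 19.45888°
λ₂ = λ₁ + atan2(sin θ sin δ cos φ₁, cos δ − sin φ₁ sin φ₂) = 161.47935°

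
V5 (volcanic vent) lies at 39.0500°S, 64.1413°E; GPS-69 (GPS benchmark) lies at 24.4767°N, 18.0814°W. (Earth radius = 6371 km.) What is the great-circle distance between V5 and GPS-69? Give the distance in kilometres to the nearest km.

Δφ = 63.5267°,  Δλ = -82.2227°
a = sin²(Δφ/2) + cos φ₁ cos φ₂ sin²(Δλ/2) = 0.582688
c = 2·arcsin(√a) = 1.736936 rad = 99.5191°
d = R·c = 6371 × 1.736936 = 11066.0 km

11066 km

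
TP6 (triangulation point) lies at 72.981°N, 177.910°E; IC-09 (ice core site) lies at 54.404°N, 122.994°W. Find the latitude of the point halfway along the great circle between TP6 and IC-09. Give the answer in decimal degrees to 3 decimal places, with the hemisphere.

Bx = cos φ₂ cos Δλ = 0.298950,  By = cos φ₂ sin Δλ = 0.499430
φₘ = atan2(sin φ₁ + sin φ₂, √((cos φ₁ + Bx)² + By²)) = 66.36622°
λₘ = λ₁ + atan2(By, cos φ₁ + Bx) = -141.92073°

66.366°N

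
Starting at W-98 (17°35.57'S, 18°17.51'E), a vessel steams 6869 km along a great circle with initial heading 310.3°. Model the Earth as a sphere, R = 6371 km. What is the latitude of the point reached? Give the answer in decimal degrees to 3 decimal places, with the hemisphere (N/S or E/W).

W-98: φ = -17.59283°, λ = +18.29183°
δ = d/R = 6869/6371 = 1.078167 rad
φ₂ = arcsin(sin φ₁ cos δ + cos φ₁ sin δ cos θ)
   = arcsin(-0.30225·0.47294 + 0.95323·0.88109·0.64679) = 23.59565°
λ₂ = λ₁ + atan2(sin θ sin δ cos φ₁, cos δ − sin φ₁ sin φ₂) = -28.87102°

23.596°N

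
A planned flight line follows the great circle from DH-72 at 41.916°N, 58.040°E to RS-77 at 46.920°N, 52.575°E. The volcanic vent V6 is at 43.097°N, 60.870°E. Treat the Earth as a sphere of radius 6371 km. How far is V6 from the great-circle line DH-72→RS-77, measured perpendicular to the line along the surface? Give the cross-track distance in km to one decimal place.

δ₁₃ = central angle DH-72→V6 = 0.041838 rad  (haversine)
θ₁₃ = bearing DH-72→V6 = 59.536°,  θ₁₂ = bearing DH-72→RS-77 = 323.929°
dₓₜ = R·arcsin(sin δ₁₃ · sin(θ₁₃ − θ₁₂)) = 6371·arcsin(0.04183·sin(-264.393°)) = 265.276 km
|dₓₜ| = 265.276 km

265.3 km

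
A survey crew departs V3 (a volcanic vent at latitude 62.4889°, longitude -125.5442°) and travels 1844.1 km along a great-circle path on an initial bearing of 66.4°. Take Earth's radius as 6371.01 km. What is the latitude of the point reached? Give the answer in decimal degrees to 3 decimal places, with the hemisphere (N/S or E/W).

δ = d/R = 1844.1/6371.01 = 0.289452 rad
φ₂ = arcsin(sin φ₁ cos δ + cos φ₁ sin δ cos θ)
   = arcsin(0.88692·0.95840 + 0.46192·0.28543·0.40035) = 64.52988°
λ₂ = λ₁ + atan2(sin θ sin δ cos φ₁, cos δ − sin φ₁ sin φ₂) = -88.08406°

64.530°N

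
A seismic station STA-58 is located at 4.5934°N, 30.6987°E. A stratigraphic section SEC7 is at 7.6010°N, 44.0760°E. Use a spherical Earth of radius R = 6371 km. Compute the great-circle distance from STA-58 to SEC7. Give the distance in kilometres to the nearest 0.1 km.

1516.2 km

Δφ = 3.0076°,  Δλ = 13.3773°
a = sin²(Δφ/2) + cos φ₁ cos φ₂ sin²(Δλ/2) = 0.014093
c = 2·arcsin(√a) = 0.237985 rad = 13.6355°
d = R·c = 6371 × 0.237985 = 1516.2 km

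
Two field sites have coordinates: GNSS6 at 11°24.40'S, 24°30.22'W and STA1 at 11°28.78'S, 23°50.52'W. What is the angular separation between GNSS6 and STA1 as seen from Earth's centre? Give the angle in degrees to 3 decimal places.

0.653°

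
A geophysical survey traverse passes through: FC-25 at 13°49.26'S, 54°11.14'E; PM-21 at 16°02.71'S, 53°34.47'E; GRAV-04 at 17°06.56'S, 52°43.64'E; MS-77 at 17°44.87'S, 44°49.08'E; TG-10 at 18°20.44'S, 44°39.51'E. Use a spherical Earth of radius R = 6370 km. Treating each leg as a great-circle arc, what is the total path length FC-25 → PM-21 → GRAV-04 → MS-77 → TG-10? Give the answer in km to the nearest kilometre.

FC-25: φ = -13.82100°, λ = +54.18567°
PM-21: φ = -16.04517°, λ = +53.57450°
GRAV-04: φ = -17.10933°, λ = +52.72733°
MS-77: φ = -17.74783°, λ = +44.81800°
TG-10: φ = -18.34067°, λ = +44.65850°
FC-25→PM-21: c = 0.040164 rad, d = 255.84 km
PM-21→GRAV-04: c = 0.023362 rad, d = 148.82 km
GRAV-04→MS-77: c = 0.132167 rad, d = 841.90 km
MS-77→TG-10: c = 0.010680 rad, d = 68.03 km
Total = 255.84 + 148.82 + 841.90 + 68.03 = 1314.59 km

1315 km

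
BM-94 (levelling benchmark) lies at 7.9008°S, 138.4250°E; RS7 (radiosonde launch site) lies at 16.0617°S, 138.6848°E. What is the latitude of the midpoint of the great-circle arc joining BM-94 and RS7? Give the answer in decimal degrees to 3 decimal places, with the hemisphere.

11.981°S

Bx = cos φ₂ cos Δλ = 0.960954,  By = cos φ₂ sin Δλ = 0.004357
φₘ = atan2(sin φ₁ + sin φ₂, √((cos φ₁ + Bx)² + By²)) = -11.98128°
λₘ = λ₁ + atan2(By, cos φ₁ + Bx) = 138.55293°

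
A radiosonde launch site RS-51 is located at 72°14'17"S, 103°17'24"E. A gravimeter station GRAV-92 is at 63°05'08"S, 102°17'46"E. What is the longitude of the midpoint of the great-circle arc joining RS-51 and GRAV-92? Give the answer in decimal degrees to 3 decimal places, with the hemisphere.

RS-51: φ = -72.23806°, λ = +103.29000°
GRAV-92: φ = -63.08556°, λ = +102.29611°
Bx = cos φ₂ cos Δλ = 0.452591,  By = cos φ₂ sin Δλ = -0.007852
φₘ = atan2(sin φ₁ + sin φ₂, √((cos φ₁ + Bx)² + By²)) = -67.66253°
λₘ = λ₁ + atan2(By, cos φ₁ + Bx) = 102.69625°

102.696°E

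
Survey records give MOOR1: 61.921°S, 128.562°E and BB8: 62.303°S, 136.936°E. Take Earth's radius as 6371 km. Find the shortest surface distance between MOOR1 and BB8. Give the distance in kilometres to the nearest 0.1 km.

437.3 km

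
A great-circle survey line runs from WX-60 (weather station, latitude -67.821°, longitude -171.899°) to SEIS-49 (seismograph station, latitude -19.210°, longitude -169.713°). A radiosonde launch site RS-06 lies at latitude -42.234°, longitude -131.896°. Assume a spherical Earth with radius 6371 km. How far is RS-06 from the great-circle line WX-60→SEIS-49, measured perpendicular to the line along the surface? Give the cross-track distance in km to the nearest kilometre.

3062 km

δ₁₃ = central angle WX-60→RS-06 = 0.579878 rad  (haversine)
θ₁₃ = bearing WX-60→RS-06 = 60.302°,  θ₁₂ = bearing WX-60→SEIS-49 = 2.751°
dₓₜ = R·arcsin(sin δ₁₃ · sin(θ₁₃ − θ₁₂)) = 6371·arcsin(0.54792·sin(57.551°)) = 3062.368 km
|dₓₜ| = 3062.368 km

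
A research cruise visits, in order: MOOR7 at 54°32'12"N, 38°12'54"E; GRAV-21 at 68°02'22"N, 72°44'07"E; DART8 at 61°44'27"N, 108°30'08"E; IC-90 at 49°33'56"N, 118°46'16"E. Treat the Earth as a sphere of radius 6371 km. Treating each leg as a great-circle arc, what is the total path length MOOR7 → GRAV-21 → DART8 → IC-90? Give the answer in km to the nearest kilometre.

5615 km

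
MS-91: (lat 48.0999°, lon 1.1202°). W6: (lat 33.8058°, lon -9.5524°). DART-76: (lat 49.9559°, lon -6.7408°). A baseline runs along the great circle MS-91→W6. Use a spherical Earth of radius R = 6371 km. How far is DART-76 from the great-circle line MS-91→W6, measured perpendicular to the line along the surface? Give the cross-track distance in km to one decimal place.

δ₁₃ = central angle MS-91→DART-76 = 0.095559 rad  (haversine)
θ₁₃ = bearing MS-91→DART-76 = 292.744°,  θ₁₂ = bearing MS-91→W6 = 213.084°
dₓₜ = R·arcsin(sin δ₁₃ · sin(θ₁₃ − θ₁₂)) = 6371·arcsin(0.09541·sin(79.659°)) = 598.890 km
|dₓₜ| = 598.890 km

598.9 km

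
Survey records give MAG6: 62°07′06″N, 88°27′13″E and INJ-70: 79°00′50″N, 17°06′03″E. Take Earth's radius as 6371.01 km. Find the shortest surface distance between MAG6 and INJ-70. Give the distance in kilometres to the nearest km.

2928 km

MAG6: φ = +62.11833°, λ = +88.45361°
INJ-70: φ = +79.01389°, λ = +17.10083°
Δφ = 16.8956°,  Δλ = -71.3528°
a = sin²(Δφ/2) + cos φ₁ cos φ₂ sin²(Δλ/2) = 0.051894
c = 2·arcsin(√a) = 0.459642 rad = 26.3355°
d = R·c = 6371.01 × 0.459642 = 2928.4 km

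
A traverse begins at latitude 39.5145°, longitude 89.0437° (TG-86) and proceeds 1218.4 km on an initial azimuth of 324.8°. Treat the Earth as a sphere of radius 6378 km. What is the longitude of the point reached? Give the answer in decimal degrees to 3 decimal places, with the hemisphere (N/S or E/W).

79.610°E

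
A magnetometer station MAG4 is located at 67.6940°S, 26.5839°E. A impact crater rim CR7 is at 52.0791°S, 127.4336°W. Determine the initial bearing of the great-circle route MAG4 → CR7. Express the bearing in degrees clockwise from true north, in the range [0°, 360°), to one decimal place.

Δλ = -154.0175°
y = sin Δλ · cos φ₂ = -0.269242
x = cos φ₁ sin φ₂ − sin φ₁ cos φ₂ cos Δλ = -0.810531
θ = atan2(y, x) = -161.6245° → 198.3755° (mod 360°)

198.4°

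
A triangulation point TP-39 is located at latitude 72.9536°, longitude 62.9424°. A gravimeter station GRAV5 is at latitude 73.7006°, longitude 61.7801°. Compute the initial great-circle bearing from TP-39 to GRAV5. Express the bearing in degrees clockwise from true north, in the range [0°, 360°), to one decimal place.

336.5°

Δλ = -1.1623°
y = sin Δλ · cos φ₂ = -0.005693
x = cos φ₁ sin φ₂ − sin φ₁ cos φ₂ cos Δλ = 0.013092
θ = atan2(y, x) = -23.5009° → 336.4991° (mod 360°)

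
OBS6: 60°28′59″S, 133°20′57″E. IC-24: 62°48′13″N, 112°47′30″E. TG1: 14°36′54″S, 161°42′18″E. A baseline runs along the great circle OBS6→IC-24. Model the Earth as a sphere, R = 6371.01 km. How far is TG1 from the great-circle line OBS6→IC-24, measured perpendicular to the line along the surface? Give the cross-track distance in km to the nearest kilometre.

3869 km

OBS6: φ = -60.48306°, λ = +133.34917°
IC-24: φ = +62.80361°, λ = +112.79167°
TG1: φ = -14.61500°, λ = +161.70500°
δ₁₃ = central angle OBS6→TG1 = 0.877454 rad  (haversine)
θ₁₃ = bearing OBS6→TG1 = 36.694°,  θ₁₂ = bearing OBS6→IC-24 = 348.801°
dₓₜ = R·arcsin(sin δ₁₃ · sin(θ₁₃ − θ₁₂)) = 6371.01·arcsin(0.76911·sin(-312.107°)) = 3868.717 km
|dₓₜ| = 3868.717 km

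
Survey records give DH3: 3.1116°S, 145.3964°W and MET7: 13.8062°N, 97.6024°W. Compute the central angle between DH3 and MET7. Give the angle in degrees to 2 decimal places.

50.32°

Δφ = 16.9178°,  Δλ = 47.7940°
a = sin²(Δφ/2) + cos φ₁ cos φ₂ sin²(Δλ/2) = 0.180763
c = 2·arcsin(√a) = 0.878283 rad = 50.3219°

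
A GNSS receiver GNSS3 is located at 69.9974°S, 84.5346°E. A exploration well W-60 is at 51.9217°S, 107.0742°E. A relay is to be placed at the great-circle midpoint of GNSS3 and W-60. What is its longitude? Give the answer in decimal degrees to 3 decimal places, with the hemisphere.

99.072°E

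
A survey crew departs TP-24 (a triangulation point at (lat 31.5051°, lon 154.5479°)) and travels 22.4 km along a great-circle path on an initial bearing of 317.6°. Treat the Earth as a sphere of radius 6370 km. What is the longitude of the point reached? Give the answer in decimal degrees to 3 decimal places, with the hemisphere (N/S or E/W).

δ = d/R = 22.4/6370 = 0.003516 rad
φ₂ = arcsin(sin φ₁ cos δ + cos φ₁ sin δ cos θ)
   = arcsin(0.52257·0.99999 + 0.85259·0.00352·0.73846) = 31.65378°
λ₂ = λ₁ + atan2(sin θ sin δ cos φ₁, cos δ − sin φ₁ sin φ₂) = 154.38830°

154.388°E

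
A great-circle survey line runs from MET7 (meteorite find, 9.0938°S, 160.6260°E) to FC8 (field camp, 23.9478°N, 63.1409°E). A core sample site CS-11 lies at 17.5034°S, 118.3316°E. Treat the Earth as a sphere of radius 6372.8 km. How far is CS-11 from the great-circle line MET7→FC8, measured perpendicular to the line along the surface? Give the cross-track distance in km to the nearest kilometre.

δ₁₃ = central angle MET7→CS-11 = 0.731584 rad  (haversine)
θ₁₃ = bearing MET7→CS-11 = 253.880°,  θ₁₂ = bearing MET7→FC8 = 292.858°
dₓₜ = R·arcsin(sin δ₁₃ · sin(θ₁₃ − θ₁₂)) = 6372.8·arcsin(0.66805·sin(-38.978°)) = -2763.811 km
|dₓₜ| = 2763.811 km

2764 km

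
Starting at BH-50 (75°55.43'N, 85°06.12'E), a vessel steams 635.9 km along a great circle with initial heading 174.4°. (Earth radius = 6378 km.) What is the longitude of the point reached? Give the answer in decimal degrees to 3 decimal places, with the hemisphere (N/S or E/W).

86.748°E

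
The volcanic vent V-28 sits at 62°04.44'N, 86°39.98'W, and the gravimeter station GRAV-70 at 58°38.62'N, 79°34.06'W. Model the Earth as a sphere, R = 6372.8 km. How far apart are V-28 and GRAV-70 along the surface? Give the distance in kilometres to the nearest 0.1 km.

V-28: φ = +62.07400°, λ = -86.66633°
GRAV-70: φ = +58.64367°, λ = -79.56767°
Δφ = -3.4303°,  Δλ = 7.0987°
a = sin²(Δφ/2) + cos φ₁ cos φ₂ sin²(Δλ/2) = 0.001830
c = 2·arcsin(√a) = 0.085580 rad = 4.9034°
d = R·c = 6372.8 × 0.085580 = 545.4 km

545.4 km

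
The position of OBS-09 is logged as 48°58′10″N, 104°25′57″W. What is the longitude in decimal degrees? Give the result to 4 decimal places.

104.4325°W

104° + 25′/60 + 57″/3600 = 104 + 0.41667 + 0.01583 = 104.4325°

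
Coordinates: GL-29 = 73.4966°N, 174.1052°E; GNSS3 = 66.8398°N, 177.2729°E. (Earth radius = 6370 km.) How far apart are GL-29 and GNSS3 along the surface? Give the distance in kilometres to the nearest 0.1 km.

Δφ = -6.6568°,  Δλ = 3.1677°
a = sin²(Δφ/2) + cos φ₁ cos φ₂ sin²(Δλ/2) = 0.003456
c = 2·arcsin(√a) = 0.117647 rad = 6.7406°
d = R·c = 6370 × 0.117647 = 749.4 km

749.4 km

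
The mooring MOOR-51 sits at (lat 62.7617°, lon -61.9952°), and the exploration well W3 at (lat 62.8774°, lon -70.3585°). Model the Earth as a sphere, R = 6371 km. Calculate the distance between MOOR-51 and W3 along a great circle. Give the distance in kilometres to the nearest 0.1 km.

Δφ = 0.1157°,  Δλ = -8.3633°
a = sin²(Δφ/2) + cos φ₁ cos φ₂ sin²(Δλ/2) = 0.001110
c = 2·arcsin(√a) = 0.066661 rad = 3.8194°
d = R·c = 6371 × 0.066661 = 424.7 km

424.7 km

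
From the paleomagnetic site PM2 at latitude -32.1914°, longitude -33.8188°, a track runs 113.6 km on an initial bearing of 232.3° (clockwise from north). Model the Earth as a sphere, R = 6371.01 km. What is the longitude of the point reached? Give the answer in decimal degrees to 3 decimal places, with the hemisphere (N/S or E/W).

δ = d/R = 113.6/6371.01 = 0.017831 rad
φ₂ = arcsin(sin φ₁ cos δ + cos φ₁ sin δ cos θ)
   = arcsin(-0.53275·0.99984 + 0.84627·0.01783·-0.61153) = -32.81252°
λ₂ = λ₁ + atan2(sin θ sin δ cos φ₁, cos δ − sin φ₁ sin φ₂) = -34.78059°

34.781°W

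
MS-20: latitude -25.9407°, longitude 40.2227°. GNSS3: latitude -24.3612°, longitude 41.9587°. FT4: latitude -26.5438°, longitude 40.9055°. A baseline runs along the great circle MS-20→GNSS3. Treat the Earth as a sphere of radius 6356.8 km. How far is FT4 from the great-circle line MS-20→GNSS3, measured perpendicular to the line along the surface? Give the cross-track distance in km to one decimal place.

δ₁₃ = central angle MS-20→FT4 = 0.015002 rad  (haversine)
θ₁₃ = bearing MS-20→FT4 = 134.711°,  θ₁₂ = bearing MS-20→GNSS3 = 45.225°
dₓₜ = R·arcsin(sin δ₁₃ · sin(θ₁₃ − θ₁₂)) = 6356.8·arcsin(0.01500·sin(89.486°)) = 95.358 km
|dₓₜ| = 95.358 km

95.4 km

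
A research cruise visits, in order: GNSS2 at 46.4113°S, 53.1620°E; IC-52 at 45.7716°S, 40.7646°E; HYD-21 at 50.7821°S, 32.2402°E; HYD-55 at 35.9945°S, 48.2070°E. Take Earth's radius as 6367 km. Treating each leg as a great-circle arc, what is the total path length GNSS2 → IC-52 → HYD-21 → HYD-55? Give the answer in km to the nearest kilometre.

3877 km

GNSS2→IC-52: c = 0.150318 rad, d = 957.08 km
IC-52→HYD-21: c = 0.131954 rad, d = 840.15 km
HYD-21→HYD-55: c = 0.326585 rad, d = 2079.36 km
Total = 957.08 + 840.15 + 2079.36 = 3876.59 km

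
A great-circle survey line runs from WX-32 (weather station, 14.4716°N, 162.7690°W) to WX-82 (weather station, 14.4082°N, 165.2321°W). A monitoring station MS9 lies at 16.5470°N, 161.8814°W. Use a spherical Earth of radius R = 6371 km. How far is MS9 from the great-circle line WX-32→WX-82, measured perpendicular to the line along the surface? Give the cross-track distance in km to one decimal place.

δ₁₃ = central angle WX-32→MS9 = 0.039177 rad  (haversine)
θ₁₃ = bearing WX-32→MS9 = 22.280°,  θ₁₂ = bearing WX-32→WX-82 = 268.785°
dₓₜ = R·arcsin(sin δ₁₃ · sin(θ₁₃ − θ₁₂)) = 6371·arcsin(0.03917·sin(-246.505°)) = 228.898 km
|dₓₜ| = 228.898 km

228.9 km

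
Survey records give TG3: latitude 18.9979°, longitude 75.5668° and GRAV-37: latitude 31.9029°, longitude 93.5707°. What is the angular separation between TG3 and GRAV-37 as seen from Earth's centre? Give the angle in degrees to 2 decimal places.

20.70°

Δφ = 12.9050°,  Δλ = 18.0039°
a = sin²(Δφ/2) + cos φ₁ cos φ₂ sin²(Δλ/2) = 0.032281
c = 2·arcsin(√a) = 0.361301 rad = 20.7010°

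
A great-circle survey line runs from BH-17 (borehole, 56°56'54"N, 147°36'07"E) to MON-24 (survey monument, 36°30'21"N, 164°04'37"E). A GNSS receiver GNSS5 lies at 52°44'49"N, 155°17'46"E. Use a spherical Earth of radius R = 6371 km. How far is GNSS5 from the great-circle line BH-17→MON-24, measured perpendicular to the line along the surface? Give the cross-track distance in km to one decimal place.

168.2 km

BH-17: φ = +56.94833°, λ = +147.60194°
MON-24: φ = +36.50583°, λ = +164.07694°
GNSS5: φ = +52.74694°, λ = +155.29611°
δ₁₃ = central angle BH-17→GNSS5 = 0.106443 rad  (haversine)
θ₁₃ = bearing BH-17→GNSS5 = 130.285°,  θ₁₂ = bearing BH-17→MON-24 = 144.671°
dₓₜ = R·arcsin(sin δ₁₃ · sin(θ₁₃ − θ₁₂)) = 6371·arcsin(0.10624·sin(-14.386°)) = -168.194 km
|dₓₜ| = 168.194 km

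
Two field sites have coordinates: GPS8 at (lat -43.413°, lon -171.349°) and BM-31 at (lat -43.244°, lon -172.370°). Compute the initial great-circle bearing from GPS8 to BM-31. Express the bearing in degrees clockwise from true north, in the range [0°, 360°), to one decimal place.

Δλ = -1.0210°
y = sin Δλ · cos φ₂ = -0.012980
x = cos φ₁ sin φ₂ − sin φ₁ cos φ₂ cos Δλ = 0.002870
θ = atan2(y, x) = -77.5315° → 282.4685° (mod 360°)

282.5°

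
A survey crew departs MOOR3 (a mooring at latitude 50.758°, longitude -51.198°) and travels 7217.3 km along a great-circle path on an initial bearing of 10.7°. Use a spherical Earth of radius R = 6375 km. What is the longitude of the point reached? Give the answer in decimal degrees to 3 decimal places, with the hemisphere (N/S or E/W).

δ = d/R = 7217.3/6375 = 1.132125 rad
φ₂ = arcsin(sin φ₁ cos δ + cos φ₁ sin δ cos θ)
   = arcsin(0.77448·0.42474 + 0.63260·0.90532·0.98261) = 63.08685°
λ₂ = λ₁ + atan2(sin θ sin δ cos φ₁, cos δ − sin φ₁ sin φ₂) = 107.00316°

107.003°E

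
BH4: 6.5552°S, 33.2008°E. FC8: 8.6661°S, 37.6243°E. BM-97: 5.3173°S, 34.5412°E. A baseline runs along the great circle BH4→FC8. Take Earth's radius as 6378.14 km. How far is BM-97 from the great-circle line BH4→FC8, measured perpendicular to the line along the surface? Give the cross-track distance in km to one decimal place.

188.8 km

δ₁₃ = central angle BH4→BM-97 = 0.031752 rad  (haversine)
θ₁₃ = bearing BH4→BM-97 = 47.194°,  θ₁₂ = bearing BH4→FC8 = 115.989°
dₓₜ = R·arcsin(sin δ₁₃ · sin(θ₁₃ − θ₁₂)) = 6378.14·arcsin(0.03175·sin(-68.795°)) = -188.805 km
|dₓₜ| = 188.805 km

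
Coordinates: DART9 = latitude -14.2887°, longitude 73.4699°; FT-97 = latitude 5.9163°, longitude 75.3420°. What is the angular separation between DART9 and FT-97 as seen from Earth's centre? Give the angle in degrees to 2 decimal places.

Δφ = 20.2050°,  Δλ = 1.8721°
a = sin²(Δφ/2) + cos φ₁ cos φ₂ sin²(Δλ/2) = 0.031026
c = 2·arcsin(√a) = 0.354130 rad = 20.2902°

20.29°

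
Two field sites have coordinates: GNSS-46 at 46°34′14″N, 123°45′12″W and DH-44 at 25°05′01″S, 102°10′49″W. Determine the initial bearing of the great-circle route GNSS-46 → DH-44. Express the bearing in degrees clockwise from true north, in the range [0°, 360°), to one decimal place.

GNSS-46: φ = +46.57056°, λ = -123.75333°
DH-44: φ = -25.08361°, λ = -102.18028°
Δλ = 21.5731°
y = sin Δλ · cos φ₂ = 0.333011
x = cos φ₁ sin φ₂ − sin φ₁ cos φ₂ cos Δλ = -0.903100
θ = atan2(y, x) = 159.7590° → 159.7590° (mod 360°)

159.8°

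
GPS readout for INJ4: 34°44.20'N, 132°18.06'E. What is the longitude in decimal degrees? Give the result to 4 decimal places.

132° + 18.06′/60 = 132 + 0.30100 = 132.3010°

132.3010°E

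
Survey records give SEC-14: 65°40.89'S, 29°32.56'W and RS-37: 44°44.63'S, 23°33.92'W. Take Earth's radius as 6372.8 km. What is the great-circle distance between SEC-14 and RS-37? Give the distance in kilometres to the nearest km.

SEC-14: φ = -65.68150°, λ = -29.54267°
RS-37: φ = -44.74383°, λ = -23.56533°
Δφ = 20.9377°,  Δλ = 5.9773°
a = sin²(Δφ/2) + cos φ₁ cos φ₂ sin²(Δλ/2) = 0.033810
c = 2·arcsin(√a) = 0.369856 rad = 21.1912°
d = R·c = 6372.8 × 0.369856 = 2357.0 km

2357 km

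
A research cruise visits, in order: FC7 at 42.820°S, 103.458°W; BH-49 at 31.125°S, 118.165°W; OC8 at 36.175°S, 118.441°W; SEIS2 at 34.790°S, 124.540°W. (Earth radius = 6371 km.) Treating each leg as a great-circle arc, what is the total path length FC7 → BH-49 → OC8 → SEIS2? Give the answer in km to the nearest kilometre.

2973 km

FC7→BH-49: c = 0.288512 rad, d = 1838.11 km
BH-49→OC8: c = 0.088230 rad, d = 562.11 km
OC8→SEIS2: c = 0.089969 rad, d = 573.19 km
Total = 1838.11 + 562.11 + 573.19 = 2973.41 km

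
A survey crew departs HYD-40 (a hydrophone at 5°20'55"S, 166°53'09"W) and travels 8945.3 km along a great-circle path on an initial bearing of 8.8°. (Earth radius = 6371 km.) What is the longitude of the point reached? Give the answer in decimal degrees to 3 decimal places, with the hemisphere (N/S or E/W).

HYD-40: φ = -5.34861°, λ = -166.88583°
δ = d/R = 8945.3/6371 = 1.404065 rad
φ₂ = arcsin(sin φ₁ cos δ + cos φ₁ sin δ cos θ)
   = arcsin(-0.09322·0.16596 + 0.99565·0.98613·0.98823) = 72.70969°
λ₂ = λ₁ + atan2(sin θ sin δ cos φ₁, cos δ − sin φ₁ sin φ₂) = -136.38200°

136.382°W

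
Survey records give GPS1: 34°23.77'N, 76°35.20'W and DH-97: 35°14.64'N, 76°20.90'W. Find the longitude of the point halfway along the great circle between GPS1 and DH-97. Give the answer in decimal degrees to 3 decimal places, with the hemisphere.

GPS1: φ = +34.39617°, λ = -76.58667°
DH-97: φ = +35.24400°, λ = -76.34833°
Bx = cos φ₂ cos Δλ = 0.816695,  By = cos φ₂ sin Δλ = 0.003397
φₘ = atan2(sin φ₁ + sin φ₂, √((cos φ₁ + Bx)² + By²)) = 34.82014°
λₘ = λ₁ + atan2(By, cos φ₁ + Bx) = -76.46811°

76.468°W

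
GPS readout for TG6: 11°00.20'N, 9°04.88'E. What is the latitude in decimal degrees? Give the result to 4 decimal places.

11° + 0.20′/60 = 11 + 0.00333 = 11.0033°

11.0033°N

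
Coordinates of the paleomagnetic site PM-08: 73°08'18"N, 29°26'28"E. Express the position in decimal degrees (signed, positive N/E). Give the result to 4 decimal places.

lat: 73.1383° N → +73.1383°
lon: 29.4411° E → +29.4411°

+73.1383°, +29.4411°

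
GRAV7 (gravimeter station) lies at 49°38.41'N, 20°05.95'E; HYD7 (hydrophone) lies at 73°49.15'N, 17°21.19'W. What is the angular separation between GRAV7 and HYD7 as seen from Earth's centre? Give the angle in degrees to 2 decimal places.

GRAV7: φ = +49.64017°, λ = +20.09917°
HYD7: φ = +73.81917°, λ = -17.35317°
Δφ = 24.1790°,  Δλ = -37.4523°
a = sin²(Δφ/2) + cos φ₁ cos φ₂ sin²(Δλ/2) = 0.062465
c = 2·arcsin(√a) = 0.505217 rad = 28.9468°

28.95°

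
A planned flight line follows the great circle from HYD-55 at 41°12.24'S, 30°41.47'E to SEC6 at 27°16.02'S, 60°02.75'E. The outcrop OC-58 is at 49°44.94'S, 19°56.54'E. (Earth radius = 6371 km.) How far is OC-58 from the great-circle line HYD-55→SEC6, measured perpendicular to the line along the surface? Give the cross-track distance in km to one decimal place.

HYD-55: φ = -41.20400°, λ = +30.69117°
SEC6: φ = -27.26700°, λ = +60.04583°
OC-58: φ = -49.74900°, λ = +19.94233°
δ₁₃ = central angle HYD-55→OC-58 = 0.198468 rad  (haversine)
θ₁₃ = bearing HYD-55→OC-58 = 217.676°,  θ₁₂ = bearing HYD-55→SEC6 = 69.183°
dₓₜ = R·arcsin(sin δ₁₃ · sin(θ₁₃ − θ₁₂)) = 6371·arcsin(0.19717·sin(148.493°)) = 657.637 km
|dₓₜ| = 657.637 km

657.6 km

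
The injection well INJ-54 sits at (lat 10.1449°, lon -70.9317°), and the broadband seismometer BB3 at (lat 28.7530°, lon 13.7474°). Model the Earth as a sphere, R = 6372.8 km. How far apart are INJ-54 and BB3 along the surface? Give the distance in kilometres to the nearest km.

Δφ = 18.6081°,  Δλ = 84.6791°
a = sin²(Δφ/2) + cos φ₁ cos φ₂ sin²(Δλ/2) = 0.417621
c = 2·arcsin(√a) = 1.405284 rad = 80.5169°
d = R·c = 6372.8 × 1.405284 = 8955.6 km

8956 km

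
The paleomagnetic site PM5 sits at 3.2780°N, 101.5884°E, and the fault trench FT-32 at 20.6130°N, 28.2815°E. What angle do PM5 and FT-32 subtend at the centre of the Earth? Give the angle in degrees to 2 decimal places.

73.23°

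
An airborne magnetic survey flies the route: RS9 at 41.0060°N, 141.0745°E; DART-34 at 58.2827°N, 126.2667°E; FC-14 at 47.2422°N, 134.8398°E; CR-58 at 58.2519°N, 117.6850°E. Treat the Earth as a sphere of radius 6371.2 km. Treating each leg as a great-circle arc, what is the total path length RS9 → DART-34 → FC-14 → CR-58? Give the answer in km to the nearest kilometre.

5214 km

RS9→DART-34: c = 0.343132 rad, d = 2186.16 km
DART-34→FC-14: c = 0.212513 rad, d = 1353.96 km
FC-14→CR-58: c = 0.262662 rad, d = 1673.47 km
Total = 2186.16 + 1353.96 + 1673.47 = 5213.60 km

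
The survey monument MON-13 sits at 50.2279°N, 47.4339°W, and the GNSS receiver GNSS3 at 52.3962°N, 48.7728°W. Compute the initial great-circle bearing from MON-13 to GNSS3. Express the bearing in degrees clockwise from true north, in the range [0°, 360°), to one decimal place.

339.4°

Δλ = -1.3389°
y = sin Δλ · cos φ₂ = -0.014258
x = cos φ₁ sin φ₂ − sin φ₁ cos φ₂ cos Δλ = 0.037963
θ = atan2(y, x) = -20.5849° → 339.4151° (mod 360°)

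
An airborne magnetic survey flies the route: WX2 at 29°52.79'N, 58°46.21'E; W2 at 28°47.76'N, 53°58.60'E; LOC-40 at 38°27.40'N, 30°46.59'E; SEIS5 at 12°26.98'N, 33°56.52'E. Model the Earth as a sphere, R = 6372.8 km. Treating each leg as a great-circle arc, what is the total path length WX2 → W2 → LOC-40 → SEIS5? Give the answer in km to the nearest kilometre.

WX2: φ = +29.87983°, λ = +58.77017°
W2: φ = +28.79600°, λ = +53.97667°
LOC-40: φ = +38.45667°, λ = +30.77650°
SEIS5: φ = +12.44967°, λ = +33.94200°
WX2→W2: c = 0.075339 rad, d = 480.12 km
W2→LOC-40: c = 0.375498 rad, d = 2392.97 km
LOC-40→SEIS5: c = 0.456561 rad, d = 2909.57 km
Total = 480.12 + 2392.97 + 2909.57 = 5782.66 km

5783 km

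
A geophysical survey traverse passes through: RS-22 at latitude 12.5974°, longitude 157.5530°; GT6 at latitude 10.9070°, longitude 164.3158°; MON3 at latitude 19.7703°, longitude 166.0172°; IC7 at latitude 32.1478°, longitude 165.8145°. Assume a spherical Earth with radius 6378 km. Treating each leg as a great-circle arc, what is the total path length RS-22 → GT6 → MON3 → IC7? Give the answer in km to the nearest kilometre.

3142 km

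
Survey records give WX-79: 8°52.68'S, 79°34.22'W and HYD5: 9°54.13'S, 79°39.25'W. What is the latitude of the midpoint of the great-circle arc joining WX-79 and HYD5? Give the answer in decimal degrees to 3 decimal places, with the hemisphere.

9.390°S

WX-79: φ = -8.87800°, λ = -79.57033°
HYD5: φ = -9.90217°, λ = -79.65417°
Bx = cos φ₂ cos Δλ = 0.985102,  By = cos φ₂ sin Δλ = -0.001441
φₘ = atan2(sin φ₁ + sin φ₂, √((cos φ₁ + Bx)² + By²)) = -9.39009°
λₘ = λ₁ + atan2(By, cos φ₁ + Bx) = -79.61219°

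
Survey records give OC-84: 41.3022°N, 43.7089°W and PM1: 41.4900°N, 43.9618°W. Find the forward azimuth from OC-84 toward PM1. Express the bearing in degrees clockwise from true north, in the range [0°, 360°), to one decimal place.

Δλ = -0.2529°
y = sin Δλ · cos φ₂ = -0.003306
x = cos φ₁ sin φ₂ − sin φ₁ cos φ₂ cos Δλ = 0.003283
θ = atan2(y, x) = -45.2070° → 314.7930° (mod 360°)

314.8°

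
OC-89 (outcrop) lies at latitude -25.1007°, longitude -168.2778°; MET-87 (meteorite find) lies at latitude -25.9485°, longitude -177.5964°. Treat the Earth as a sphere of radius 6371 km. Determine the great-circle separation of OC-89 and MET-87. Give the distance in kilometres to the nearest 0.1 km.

Δφ = -0.8478°,  Δλ = -9.3186°
a = sin²(Δφ/2) + cos φ₁ cos φ₂ sin²(Δλ/2) = 0.005428
c = 2·arcsin(√a) = 0.147478 rad = 8.4499°
d = R·c = 6371 × 0.147478 = 939.6 km

939.6 km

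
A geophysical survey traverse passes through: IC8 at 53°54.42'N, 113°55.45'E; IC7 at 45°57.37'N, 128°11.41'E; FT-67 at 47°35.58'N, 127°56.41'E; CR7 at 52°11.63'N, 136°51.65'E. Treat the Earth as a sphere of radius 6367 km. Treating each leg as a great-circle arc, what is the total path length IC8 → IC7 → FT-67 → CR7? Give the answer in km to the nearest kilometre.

IC8: φ = +53.90700°, λ = +113.92417°
IC7: φ = +45.95617°, λ = +128.19017°
FT-67: φ = +47.59300°, λ = +127.94017°
CR7: φ = +52.19383°, λ = +136.86083°
IC8→IC7: c = 0.211307 rad, d = 1345.39 km
IC7→FT-67: c = 0.028724 rad, d = 182.89 km
FT-67→CR7: c = 0.128328 rad, d = 817.06 km
Total = 1345.39 + 182.89 + 817.06 = 2345.34 km

2345 km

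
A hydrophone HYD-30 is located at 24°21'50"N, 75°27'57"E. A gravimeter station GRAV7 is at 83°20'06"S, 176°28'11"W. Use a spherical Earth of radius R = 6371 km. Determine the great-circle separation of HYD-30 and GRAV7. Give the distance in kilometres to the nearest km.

12928 km

HYD-30: φ = +24.36389°, λ = +75.46583°
GRAV7: φ = -83.33500°, λ = -176.46972°
Δφ = -107.6989°,  Δλ = 108.0644°
a = sin²(Δφ/2) + cos φ₁ cos φ₂ sin²(Δλ/2) = 0.721264
c = 2·arcsin(√a) = 2.029211 rad = 116.2652°
d = R·c = 6371 × 2.029211 = 12928.1 km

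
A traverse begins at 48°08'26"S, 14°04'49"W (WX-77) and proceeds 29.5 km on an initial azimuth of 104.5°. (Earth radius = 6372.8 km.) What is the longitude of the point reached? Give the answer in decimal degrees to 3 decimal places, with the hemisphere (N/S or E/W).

13.695°W

WX-77: φ = -48.14056°, λ = -14.08028°
δ = d/R = 29.5/6372.8 = 0.004629 rad
φ₂ = arcsin(sin φ₁ cos δ + cos φ₁ sin δ cos θ)
   = arcsin(-0.74478·0.99999 + 0.66731·0.00463·-0.25038) = -48.20632°
λ₂ = λ₁ + atan2(sin θ sin δ cos φ₁, cos δ − sin φ₁ sin φ₂) = -13.69499°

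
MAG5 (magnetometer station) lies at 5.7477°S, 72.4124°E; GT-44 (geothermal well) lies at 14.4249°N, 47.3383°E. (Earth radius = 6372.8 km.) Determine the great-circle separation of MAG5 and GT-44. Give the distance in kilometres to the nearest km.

Δφ = 20.1726°,  Δλ = -25.0741°
a = sin²(Δφ/2) + cos φ₁ cos φ₂ sin²(Δλ/2) = 0.076076
c = 2·arcsin(√a) = 0.558882 rad = 32.0216°
d = R·c = 6372.8 × 0.558882 = 3561.6 km

3562 km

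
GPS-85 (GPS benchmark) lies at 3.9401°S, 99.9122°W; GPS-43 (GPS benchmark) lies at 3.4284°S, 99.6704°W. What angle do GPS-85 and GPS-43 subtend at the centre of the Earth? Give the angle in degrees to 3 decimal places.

Δφ = 0.5117°,  Δλ = 0.2418°
a = sin²(Δφ/2) + cos φ₁ cos φ₂ sin²(Δλ/2) = 0.000024
c = 2·arcsin(√a) = 0.009874 rad = 0.5657°

0.566°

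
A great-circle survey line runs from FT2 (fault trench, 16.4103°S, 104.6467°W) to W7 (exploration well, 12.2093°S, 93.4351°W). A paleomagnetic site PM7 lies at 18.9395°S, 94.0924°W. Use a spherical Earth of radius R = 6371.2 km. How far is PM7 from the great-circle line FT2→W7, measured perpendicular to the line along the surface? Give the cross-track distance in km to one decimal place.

δ₁₃ = central angle FT2→PM7 = 0.180937 rad  (haversine)
θ₁₃ = bearing FT2→PM7 = 105.685°,  θ₁₂ = bearing FT2→W7 = 70.315°
dₓₜ = R·arcsin(sin δ₁₃ · sin(θ₁₃ − θ₁₂)) = 6371.2·arcsin(0.17995·sin(35.370°)) = 664.865 km
|dₓₜ| = 664.865 km

664.9 km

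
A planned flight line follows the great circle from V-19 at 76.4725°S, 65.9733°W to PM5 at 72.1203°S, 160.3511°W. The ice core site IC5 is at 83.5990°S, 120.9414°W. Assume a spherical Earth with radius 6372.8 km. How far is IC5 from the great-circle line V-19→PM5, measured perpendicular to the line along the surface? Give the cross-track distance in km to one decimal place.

483.0 km

δ₁₃ = central angle V-19→IC5 = 0.194387 rad  (haversine)
θ₁₃ = bearing V-19→IC5 = 208.203°,  θ₁₂ = bearing V-19→PM5 = 231.283°
dₓₜ = R·arcsin(sin δ₁₃ · sin(θ₁₃ − θ₁₂)) = 6372.8·arcsin(0.19316·sin(-23.080°)) = -483.039 km
|dₓₜ| = 483.039 km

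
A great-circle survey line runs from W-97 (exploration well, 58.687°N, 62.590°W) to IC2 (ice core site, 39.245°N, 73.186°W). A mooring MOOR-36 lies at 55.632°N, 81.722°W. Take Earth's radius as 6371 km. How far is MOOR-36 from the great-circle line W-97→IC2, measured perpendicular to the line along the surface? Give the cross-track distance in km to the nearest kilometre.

1013 km

δ₁₃ = central angle W-97→MOOR-36 = 0.188031 rad  (haversine)
θ₁₃ = bearing W-97→MOOR-36 = 261.801°,  θ₁₂ = bearing W-97→IC2 = 203.886°
dₓₜ = R·arcsin(sin δ₁₃ · sin(θ₁₃ − θ₁₂)) = 6371·arcsin(0.18692·sin(57.915°)) = 1013.270 km
|dₓₜ| = 1013.270 km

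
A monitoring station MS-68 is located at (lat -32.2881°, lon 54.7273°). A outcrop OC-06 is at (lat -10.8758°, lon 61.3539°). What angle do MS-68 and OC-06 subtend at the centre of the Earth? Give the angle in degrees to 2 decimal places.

22.27°

Δφ = 21.4123°,  Δλ = 6.6266°
a = sin²(Δφ/2) + cos φ₁ cos φ₂ sin²(Δλ/2) = 0.037284
c = 2·arcsin(√a) = 0.388624 rad = 22.2665°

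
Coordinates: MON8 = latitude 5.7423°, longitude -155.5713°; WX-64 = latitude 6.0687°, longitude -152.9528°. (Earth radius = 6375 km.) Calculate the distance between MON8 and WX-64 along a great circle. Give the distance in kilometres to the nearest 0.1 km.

292.1 km

Δφ = 0.3264°,  Δλ = 2.6185°
a = sin²(Δφ/2) + cos φ₁ cos φ₂ sin²(Δλ/2) = 0.000525
c = 2·arcsin(√a) = 0.045814 rad = 2.6250°
d = R·c = 6375 × 0.045814 = 292.1 km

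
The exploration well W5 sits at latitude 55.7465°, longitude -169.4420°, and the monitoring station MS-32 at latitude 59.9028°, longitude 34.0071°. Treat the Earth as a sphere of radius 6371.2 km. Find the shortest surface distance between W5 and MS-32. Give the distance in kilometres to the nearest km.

6990 km

Δφ = 4.1563°,  Δλ = -156.5509°
a = sin²(Δφ/2) + cos φ₁ cos φ₂ sin²(Δλ/2) = 0.271914
c = 2·arcsin(√a) = 1.097108 rad = 62.8596°
d = R·c = 6371.2 × 1.097108 = 6989.9 km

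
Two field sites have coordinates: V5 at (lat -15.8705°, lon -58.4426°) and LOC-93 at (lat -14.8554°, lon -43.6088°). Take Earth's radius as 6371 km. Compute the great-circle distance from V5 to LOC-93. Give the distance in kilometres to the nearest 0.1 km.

Δφ = 1.0151°,  Δλ = 14.8338°
a = sin²(Δφ/2) + cos φ₁ cos φ₂ sin²(Δλ/2) = 0.015571
c = 2·arcsin(√a) = 0.250222 rad = 14.3367°
d = R·c = 6371 × 0.250222 = 1594.2 km

1594.2 km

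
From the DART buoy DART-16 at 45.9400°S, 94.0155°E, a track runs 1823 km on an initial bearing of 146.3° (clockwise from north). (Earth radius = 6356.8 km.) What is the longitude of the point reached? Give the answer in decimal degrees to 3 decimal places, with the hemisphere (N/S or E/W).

δ = d/R = 1823/6356.8 = 0.286780 rad
φ₂ = arcsin(sin φ₁ cos δ + cos φ₁ sin δ cos θ)
   = arcsin(-0.71861·0.95916 + 0.69541·0.28286·-0.83195) = -58.53017°
λ₂ = λ₁ + atan2(sin θ sin δ cos φ₁, cos δ − sin φ₁ sin φ₂) = 111.51120°

111.511°E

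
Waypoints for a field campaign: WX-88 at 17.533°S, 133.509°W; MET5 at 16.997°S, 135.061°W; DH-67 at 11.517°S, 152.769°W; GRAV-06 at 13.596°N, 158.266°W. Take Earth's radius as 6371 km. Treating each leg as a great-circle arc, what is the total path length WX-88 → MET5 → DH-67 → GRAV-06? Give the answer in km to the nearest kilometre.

5035 km

WX-88→MET5: c = 0.027507 rad, d = 175.24 km
MET5→DH-67: c = 0.314243 rad, d = 2002.04 km
DH-67→GRAV-06: c = 0.448514 rad, d = 2857.48 km
Total = 175.24 + 2002.04 + 2857.48 = 5034.77 km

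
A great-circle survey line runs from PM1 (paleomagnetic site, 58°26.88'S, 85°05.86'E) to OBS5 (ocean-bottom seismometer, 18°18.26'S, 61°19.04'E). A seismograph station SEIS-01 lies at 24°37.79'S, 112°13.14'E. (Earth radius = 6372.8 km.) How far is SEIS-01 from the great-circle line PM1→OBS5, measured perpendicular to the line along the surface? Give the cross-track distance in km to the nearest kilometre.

PM1: φ = -58.44800°, λ = +85.09767°
OBS5: φ = -18.30433°, λ = +61.31733°
SEIS-01: φ = -24.62983°, λ = +112.21900°
δ₁₃ = central angle PM1→SEIS-01 = 0.678515 rad  (haversine)
θ₁₃ = bearing PM1→SEIS-01 = 41.319°,  θ₁₂ = bearing PM1→OBS5 = 326.391°
dₓₜ = R·arcsin(sin δ₁₃ · sin(θ₁₃ − θ₁₂)) = 6372.8·arcsin(0.62764·sin(-285.072°)) = 4149.207 km
|dₓₜ| = 4149.207 km

4149 km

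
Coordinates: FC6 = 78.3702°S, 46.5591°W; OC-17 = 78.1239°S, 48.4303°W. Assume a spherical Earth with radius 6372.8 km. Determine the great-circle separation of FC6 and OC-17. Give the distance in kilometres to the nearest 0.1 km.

Δφ = 0.2463°,  Δλ = -1.8712°
a = sin²(Δφ/2) + cos φ₁ cos φ₂ sin²(Δλ/2) = 0.000016
c = 2·arcsin(√a) = 0.007920 rad = 0.4538°
d = R·c = 6372.8 × 0.007920 = 50.5 km

50.5 km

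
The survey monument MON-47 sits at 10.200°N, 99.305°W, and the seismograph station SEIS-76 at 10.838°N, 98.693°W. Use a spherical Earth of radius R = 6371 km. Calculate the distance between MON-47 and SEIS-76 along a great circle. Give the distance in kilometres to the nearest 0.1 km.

97.5 km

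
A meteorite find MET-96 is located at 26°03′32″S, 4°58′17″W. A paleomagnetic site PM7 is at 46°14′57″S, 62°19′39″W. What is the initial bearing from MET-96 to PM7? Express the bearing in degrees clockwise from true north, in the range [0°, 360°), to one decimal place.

MET-96: φ = -26.05889°, λ = -4.97139°
PM7: φ = -46.24917°, λ = -62.32750°
Δλ = -57.3561°
y = sin Δλ · cos φ₂ = -0.582290
x = cos φ₁ sin φ₂ − sin φ₁ cos φ₂ cos Δλ = -0.485056
θ = atan2(y, x) = -129.7948° → 230.2052° (mod 360°)

230.2°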